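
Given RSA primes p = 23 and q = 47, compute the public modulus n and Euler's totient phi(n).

Step 1: n = p * q = 23 * 47 = 1081.
Step 2: phi(n) = (p-1)(q-1) = 22 * 46 = 1012.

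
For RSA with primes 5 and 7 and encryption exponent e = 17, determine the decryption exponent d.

Step 1: n = 5 * 7 = 35.
Step 2: phi(n) = 4 * 6 = 24.
Step 3: Find d such that 17 * d = 1 (mod 24).
Step 4: d = 17^(-1) mod 24 = 17.
Verification: 17 * 17 = 289 = 12 * 24 + 1.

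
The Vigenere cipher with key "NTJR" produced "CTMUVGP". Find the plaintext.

Step 1: Extend key: NTJRNTJ
Step 2: Decrypt each letter (c - k) mod 26:
  C(2) - N(13) = (2-13) mod 26 = 15 = P
  T(19) - T(19) = (19-19) mod 26 = 0 = A
  M(12) - J(9) = (12-9) mod 26 = 3 = D
  U(20) - R(17) = (20-17) mod 26 = 3 = D
  V(21) - N(13) = (21-13) mod 26 = 8 = I
  G(6) - T(19) = (6-19) mod 26 = 13 = N
  P(15) - J(9) = (15-9) mod 26 = 6 = G
Plaintext: PADDING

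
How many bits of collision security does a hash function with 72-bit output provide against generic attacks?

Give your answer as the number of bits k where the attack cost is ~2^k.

Step 1: The hash has a 72-bit output.
Step 2: Collision resistance means it should be infeasible to find any x != y with h(x) = h(y).
By the birthday bound, a generic collision search succeeds after about sqrt(2^72) = 2^(72/2) = 2^36 evaluations.
Step 3: Security level = 36 bits.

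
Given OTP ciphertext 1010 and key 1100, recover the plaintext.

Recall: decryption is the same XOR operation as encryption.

Step 1: XOR ciphertext with key:
  Ciphertext: 1010
  Key:        1100
  XOR:        0110
Step 2: Plaintext = 0110 = 6 in decimal.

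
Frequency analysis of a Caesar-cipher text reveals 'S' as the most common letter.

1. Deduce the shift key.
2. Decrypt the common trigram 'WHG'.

Step 1: In English, 'E' is the most frequent letter (12.7%).
Step 2: The most frequent ciphertext letter is 'S' (position 18).
Step 3: Shift = (18 - 4) mod 26 = 14.
Step 4: Decrypt 'WHG' by shifting back 14:
  W -> I
  H -> T
  G -> S
Step 5: 'WHG' decrypts to 'ITS'.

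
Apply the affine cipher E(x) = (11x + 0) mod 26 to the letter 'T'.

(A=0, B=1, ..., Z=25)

Step 1: Convert 'T' to number: x = 19.
Step 2: E(19) = (11 * 19 + 0) mod 26 = 209 mod 26 = 1.
Step 3: Convert 1 back to letter: B.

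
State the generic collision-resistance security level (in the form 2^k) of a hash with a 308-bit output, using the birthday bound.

Step 1: The birthday paradox gives collision probability ~50% after sqrt(2^n) = 2^(n/2) hashes.
Step 2: For 308-bit output: 2^(308/2) = 2^154.
Step 3: Approximately 2^154 hash computations needed.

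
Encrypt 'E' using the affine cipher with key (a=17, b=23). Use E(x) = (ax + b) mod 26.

Step 1: Convert 'E' to number: x = 4.
Step 2: E(4) = (17 * 4 + 23) mod 26 = 91 mod 26 = 13.
Step 3: Convert 13 back to letter: N.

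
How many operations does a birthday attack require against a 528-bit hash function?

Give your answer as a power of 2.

Step 1: The birthday paradox gives collision probability ~50% after sqrt(2^n) = 2^(n/2) hashes.
Step 2: For 528-bit output: 2^(528/2) = 2^264.
Step 3: Approximately 2^264 hash computations needed.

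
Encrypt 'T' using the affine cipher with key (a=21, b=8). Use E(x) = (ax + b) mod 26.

Step 1: Convert 'T' to number: x = 19.
Step 2: E(19) = (21 * 19 + 8) mod 26 = 407 mod 26 = 17.
Step 3: Convert 17 back to letter: R.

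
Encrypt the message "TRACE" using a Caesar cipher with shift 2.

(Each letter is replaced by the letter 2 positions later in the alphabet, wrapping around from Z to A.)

Step 1: For each letter, shift forward by 2 positions (mod 26).
  T (position 19) -> position (19+2) mod 26 = 21 -> V
  R (position 17) -> position (17+2) mod 26 = 19 -> T
  A (position 0) -> position (0+2) mod 26 = 2 -> C
  C (position 2) -> position (2+2) mod 26 = 4 -> E
  E (position 4) -> position (4+2) mod 26 = 6 -> G
Result: VTCEG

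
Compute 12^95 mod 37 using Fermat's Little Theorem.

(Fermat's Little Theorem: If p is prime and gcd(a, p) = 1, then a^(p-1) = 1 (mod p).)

Step 1: Since 37 is prime, by Fermat's Little Theorem: 12^36 = 1 (mod 37).
Step 2: Reduce exponent: 95 mod 36 = 23.
Step 3: So 12^95 = 12^23 (mod 37).
Step 4: 12^23 mod 37 = 7.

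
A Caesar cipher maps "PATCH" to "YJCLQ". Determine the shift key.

Step 1: Compare first letters: P (position 15) -> Y (position 24).
Step 2: Shift = (24 - 15) mod 26 = 9.
The shift value is 9.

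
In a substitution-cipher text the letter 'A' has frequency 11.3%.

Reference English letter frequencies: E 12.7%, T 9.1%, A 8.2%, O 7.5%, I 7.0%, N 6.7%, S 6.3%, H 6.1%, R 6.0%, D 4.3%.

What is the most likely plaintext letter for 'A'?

Step 1: The observed frequency is 11.3%.
Step 2: Compare with English frequencies:
  E: 12.7% (difference: 1.4%) <-- closest
  T: 9.1% (difference: 2.2%)
  A: 8.2% (difference: 3.1%)
  O: 7.5% (difference: 3.8%)
  I: 7.0% (difference: 4.3%)
  N: 6.7% (difference: 4.6%)
  S: 6.3% (difference: 5.0%)
  H: 6.1% (difference: 5.2%)
  R: 6.0% (difference: 5.3%)
  D: 4.3% (difference: 7.0%)
Step 3: 'A' most likely represents 'E' (frequency 12.7%).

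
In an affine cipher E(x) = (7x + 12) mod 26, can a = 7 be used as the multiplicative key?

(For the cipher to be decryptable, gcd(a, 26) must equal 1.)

Step 1: Compute gcd(7, 26).
Step 2: gcd(7, 26) = 1.
Since gcd = 1, 7 is coprime with 26, so it is a valid key.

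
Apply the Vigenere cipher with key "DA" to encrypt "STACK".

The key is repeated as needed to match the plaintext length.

Step 1: Repeat key to match plaintext length:
  Plaintext: STACK
  Key:       DADAD
Step 2: Encrypt each letter:
  S(18) + D(3) = (18+3) mod 26 = 21 = V
  T(19) + A(0) = (19+0) mod 26 = 19 = T
  A(0) + D(3) = (0+3) mod 26 = 3 = D
  C(2) + A(0) = (2+0) mod 26 = 2 = C
  K(10) + D(3) = (10+3) mod 26 = 13 = N
Ciphertext: VTDCN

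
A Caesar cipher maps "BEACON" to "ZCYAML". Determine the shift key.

Step 1: Compare first letters: B (position 1) -> Z (position 25).
Step 2: Shift = (25 - 1) mod 26 = 24.
The shift value is 24.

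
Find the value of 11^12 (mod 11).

Step 1: Compute 11^12 mod 11 step by step, reducing modulo 11 at each step.
  11^1 mod 11 = 0
  11^2 mod 11 = (0 * 11) mod 11 = 0
  11^3 mod 11 = (0 * 11) mod 11 = 0
  11^4 mod 11 = (0 * 11) mod 11 = 0
  11^5 mod 11 = (0 * 11) mod 11 = 0
  11^6 mod 11 = (0 * 11) mod 11 = 0
  11^7 mod 11 = (0 * 11) mod 11 = 0
  11^8 mod 11 = (0 * 11) mod 11 = 0
  11^9 mod 11 = (0 * 11) mod 11 = 0
  11^10 mod 11 = (0 * 11) mod 11 = 0
  11^11 mod 11 = (0 * 11) mod 11 = 0
  11^12 mod 11 = (0 * 11) mod 11 = 0
Step 2: Result = 0.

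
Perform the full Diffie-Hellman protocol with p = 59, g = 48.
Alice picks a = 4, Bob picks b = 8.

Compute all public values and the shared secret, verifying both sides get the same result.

Step 1: A = g^a mod p = 48^4 mod 59 = 9.
Step 2: B = g^b mod p = 48^8 mod 59 = 22.
Step 3: Alice computes s = B^a mod p = 22^4 mod 59 = 26.
Step 4: Bob computes s = A^b mod p = 9^8 mod 59 = 26.
Both sides agree: shared secret = 26.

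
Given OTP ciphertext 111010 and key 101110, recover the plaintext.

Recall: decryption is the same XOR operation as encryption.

Step 1: XOR ciphertext with key:
  Ciphertext: 111010
  Key:        101110
  XOR:        010100
Step 2: Plaintext = 010100 = 20 in decimal.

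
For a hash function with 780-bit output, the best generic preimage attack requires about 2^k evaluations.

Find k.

Step 1: The hash has a 780-bit output.
Step 2: Preimage resistance means: given a digest h(x), it should be infeasible to find any input that hashes to it.
With a 780-bit output there are 2^780 possible digests, so a generic brute-force preimage search costs about 2^780 evaluations.
Step 3: Security level = 780 bits.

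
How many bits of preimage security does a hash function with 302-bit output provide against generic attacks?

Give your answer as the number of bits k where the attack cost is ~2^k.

Step 1: The hash has a 302-bit output.
Step 2: Preimage resistance means: given a digest h(x), it should be infeasible to find any input that hashes to it.
With a 302-bit output there are 2^302 possible digests, so a generic brute-force preimage search costs about 2^302 evaluations.
Step 3: Security level = 302 bits.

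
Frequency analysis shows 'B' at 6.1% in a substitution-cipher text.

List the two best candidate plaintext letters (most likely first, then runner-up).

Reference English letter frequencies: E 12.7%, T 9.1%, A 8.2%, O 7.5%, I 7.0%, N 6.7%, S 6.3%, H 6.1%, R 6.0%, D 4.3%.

Step 1: Observed frequency of 'B' is 6.1%.
Step 2: Compute distances to each reference frequency and sort:
  H (6.1%): difference = 0.0% <-- BEST
  R (6.0%): difference = 0.1% <-- RUNNER-UP
  S (6.3%): difference = 0.2%
  N (6.7%): difference = 0.6%
  I (7.0%): difference = 0.9%
Step 3: Most likely is 'H' (6.1%, diff 0.0%); second most likely is 'R' (6.0%, diff 0.1%).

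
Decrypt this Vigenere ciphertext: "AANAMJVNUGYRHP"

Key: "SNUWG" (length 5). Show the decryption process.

Step 1: Key 'SNUWG' has length 5. Extended key: SNUWGSNUWGSNUW
Step 2: Decrypt each position:
  A(0) - S(18) = 8 = I
  A(0) - N(13) = 13 = N
  N(13) - U(20) = 19 = T
  A(0) - W(22) = 4 = E
  M(12) - G(6) = 6 = G
  J(9) - S(18) = 17 = R
  V(21) - N(13) = 8 = I
  N(13) - U(20) = 19 = T
  U(20) - W(22) = 24 = Y
  G(6) - G(6) = 0 = A
  Y(24) - S(18) = 6 = G
  R(17) - N(13) = 4 = E
  H(7) - U(20) = 13 = N
  P(15) - W(22) = 19 = T
Plaintext: INTEGRITYAGENT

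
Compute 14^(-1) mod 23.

Step 1: We need x such that 14 * x = 1 (mod 23).
Step 2: Using the extended Euclidean algorithm or trial:
  14 * 5 = 70 = 3 * 23 + 1.
Step 3: Since 70 mod 23 = 1, the inverse is x = 5.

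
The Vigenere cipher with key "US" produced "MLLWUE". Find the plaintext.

Step 1: Extend key: USUSUS
Step 2: Decrypt each letter (c - k) mod 26:
  M(12) - U(20) = (12-20) mod 26 = 18 = S
  L(11) - S(18) = (11-18) mod 26 = 19 = T
  L(11) - U(20) = (11-20) mod 26 = 17 = R
  W(22) - S(18) = (22-18) mod 26 = 4 = E
  U(20) - U(20) = (20-20) mod 26 = 0 = A
  E(4) - S(18) = (4-18) mod 26 = 12 = M
Plaintext: STREAM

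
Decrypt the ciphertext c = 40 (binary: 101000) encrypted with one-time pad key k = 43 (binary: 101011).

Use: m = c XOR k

Step 1: XOR ciphertext with key:
  Ciphertext: 101000
  Key:        101011
  XOR:        000011
Step 2: Plaintext = 000011 = 3 in decimal.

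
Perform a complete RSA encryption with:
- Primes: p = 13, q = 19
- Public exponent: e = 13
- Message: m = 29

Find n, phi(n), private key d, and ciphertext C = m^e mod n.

Step 1: n = 13 * 19 = 247.
Step 2: phi(n) = (13-1)(19-1) = 12 * 18 = 216.
Step 3: Find d = 13^(-1) mod 216 = 133.
  Verify: 13 * 133 = 1729 = 1 (mod 216).
Step 4: C = 29^13 mod 247 = 146.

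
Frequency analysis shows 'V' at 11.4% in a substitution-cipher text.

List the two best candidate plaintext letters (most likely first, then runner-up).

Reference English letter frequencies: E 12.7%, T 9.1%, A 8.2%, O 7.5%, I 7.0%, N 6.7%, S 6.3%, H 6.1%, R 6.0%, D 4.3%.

Step 1: Observed frequency of 'V' is 11.4%.
Step 2: Compute distances to each reference frequency and sort:
  E (12.7%): difference = 1.3% <-- BEST
  T (9.1%): difference = 2.3% <-- RUNNER-UP
  A (8.2%): difference = 3.2%
  O (7.5%): difference = 3.9%
  I (7.0%): difference = 4.4%
Step 3: Most likely is 'E' (12.7%, diff 1.3%); second most likely is 'T' (9.1%, diff 2.3%).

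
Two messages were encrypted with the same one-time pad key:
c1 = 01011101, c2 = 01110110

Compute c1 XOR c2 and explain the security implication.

Step 1: c1 XOR c2 = (m1 XOR k) XOR (m2 XOR k).
Step 2: By XOR associativity/commutativity: = m1 XOR m2 XOR k XOR k = m1 XOR m2.
Step 3: 01011101 XOR 01110110 = 00101011 = 43.
Step 4: The key cancels out! An attacker learns m1 XOR m2 = 43, revealing the relationship between plaintexts.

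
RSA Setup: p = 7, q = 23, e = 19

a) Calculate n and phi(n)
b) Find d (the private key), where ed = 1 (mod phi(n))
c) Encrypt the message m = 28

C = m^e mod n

Step 1: n = 7 * 23 = 161.
Step 2: phi(n) = (7-1)(23-1) = 6 * 22 = 132.
Step 3: Find d = 19^(-1) mod 132 = 7.
  Verify: 19 * 7 = 133 = 1 (mod 132).
Step 4: C = 28^19 mod 161 = 7.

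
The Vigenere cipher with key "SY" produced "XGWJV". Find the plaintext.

Step 1: Extend key: SYSYS
Step 2: Decrypt each letter (c - k) mod 26:
  X(23) - S(18) = (23-18) mod 26 = 5 = F
  G(6) - Y(24) = (6-24) mod 26 = 8 = I
  W(22) - S(18) = (22-18) mod 26 = 4 = E
  J(9) - Y(24) = (9-24) mod 26 = 11 = L
  V(21) - S(18) = (21-18) mod 26 = 3 = D
Plaintext: FIELD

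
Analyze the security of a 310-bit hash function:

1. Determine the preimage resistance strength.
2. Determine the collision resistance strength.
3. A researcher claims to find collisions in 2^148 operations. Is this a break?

Step 1: Preimage resistance requires brute-force of 2^310 operations.
Step 2: Collision resistance (birthday bound) = 2^(310/2) = 2^155.
Step 3: The claimed attack costs 2^148 operations.
Step 4: Since 2^148 < 2^155, the claimed attack beats the generic birthday bound, so collision resistance is broken.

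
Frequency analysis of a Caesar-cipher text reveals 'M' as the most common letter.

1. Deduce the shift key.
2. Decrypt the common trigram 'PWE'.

Step 1: In English, 'E' is the most frequent letter (12.7%).
Step 2: The most frequent ciphertext letter is 'M' (position 12).
Step 3: Shift = (12 - 4) mod 26 = 8.
Step 4: Decrypt 'PWE' by shifting back 8:
  P -> H
  W -> O
  E -> W
Step 5: 'PWE' decrypts to 'HOW'.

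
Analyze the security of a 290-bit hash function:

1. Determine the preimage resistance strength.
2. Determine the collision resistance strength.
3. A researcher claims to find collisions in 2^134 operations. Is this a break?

Step 1: Preimage resistance requires brute-force of 2^290 operations.
Step 2: Collision resistance (birthday bound) = 2^(290/2) = 2^145.
Step 3: The claimed attack costs 2^134 operations.
Step 4: Since 2^134 < 2^145, the claimed attack beats the generic birthday bound, so collision resistance is broken.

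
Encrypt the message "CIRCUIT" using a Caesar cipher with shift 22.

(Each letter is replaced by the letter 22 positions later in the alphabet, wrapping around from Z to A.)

Step 1: For each letter, shift forward by 22 positions (mod 26).
  C (position 2) -> position (2+22) mod 26 = 24 -> Y
  I (position 8) -> position (8+22) mod 26 = 4 -> E
  R (position 17) -> position (17+22) mod 26 = 13 -> N
  C (position 2) -> position (2+22) mod 26 = 24 -> Y
  U (position 20) -> position (20+22) mod 26 = 16 -> Q
  I (position 8) -> position (8+22) mod 26 = 4 -> E
  T (position 19) -> position (19+22) mod 26 = 15 -> P
Result: YENYQEP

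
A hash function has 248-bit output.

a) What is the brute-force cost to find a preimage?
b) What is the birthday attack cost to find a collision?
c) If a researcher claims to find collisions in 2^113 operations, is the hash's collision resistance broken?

Step 1: Preimage resistance requires brute-force of 2^248 operations.
Step 2: Collision resistance (birthday bound) = 2^(248/2) = 2^124.
Step 3: The claimed attack costs 2^113 operations.
Step 4: Since 2^113 < 2^124, the claimed attack beats the generic birthday bound, so collision resistance is broken.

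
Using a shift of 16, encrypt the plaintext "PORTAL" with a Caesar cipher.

Step 1: For each letter, shift forward by 16 positions (mod 26).
  P (position 15) -> position (15+16) mod 26 = 5 -> F
  O (position 14) -> position (14+16) mod 26 = 4 -> E
  R (position 17) -> position (17+16) mod 26 = 7 -> H
  T (position 19) -> position (19+16) mod 26 = 9 -> J
  A (position 0) -> position (0+16) mod 26 = 16 -> Q
  L (position 11) -> position (11+16) mod 26 = 1 -> B
Result: FEHJQB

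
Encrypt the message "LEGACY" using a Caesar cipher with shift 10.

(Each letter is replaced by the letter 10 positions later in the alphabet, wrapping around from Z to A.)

Step 1: For each letter, shift forward by 10 positions (mod 26).
  L (position 11) -> position (11+10) mod 26 = 21 -> V
  E (position 4) -> position (4+10) mod 26 = 14 -> O
  G (position 6) -> position (6+10) mod 26 = 16 -> Q
  A (position 0) -> position (0+10) mod 26 = 10 -> K
  C (position 2) -> position (2+10) mod 26 = 12 -> M
  Y (position 24) -> position (24+10) mod 26 = 8 -> I
Result: VOQKMI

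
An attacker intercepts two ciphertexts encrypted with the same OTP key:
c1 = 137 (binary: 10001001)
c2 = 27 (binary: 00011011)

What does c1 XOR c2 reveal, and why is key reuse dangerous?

Step 1: c1 XOR c2 = (m1 XOR k) XOR (m2 XOR k).
Step 2: By XOR associativity/commutativity: = m1 XOR m2 XOR k XOR k = m1 XOR m2.
Step 3: 10001001 XOR 00011011 = 10010010 = 146.
Step 4: The key cancels out! An attacker learns m1 XOR m2 = 146, revealing the relationship between plaintexts.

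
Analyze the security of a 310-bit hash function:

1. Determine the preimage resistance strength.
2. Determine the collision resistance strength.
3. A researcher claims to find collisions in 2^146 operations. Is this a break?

Step 1: Preimage resistance requires brute-force of 2^310 operations.
Step 2: Collision resistance (birthday bound) = 2^(310/2) = 2^155.
Step 3: The claimed attack costs 2^146 operations.
Step 4: Since 2^146 < 2^155, the claimed attack beats the generic birthday bound, so collision resistance is broken.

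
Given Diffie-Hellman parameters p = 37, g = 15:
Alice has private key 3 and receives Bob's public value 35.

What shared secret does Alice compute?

Step 1: s = B^a mod p = 35^3 mod 37.
  35^1 mod 37 = 35
  35^2 mod 37 = (35 * 35) mod 37 = 4
  35^3 mod 37 = (4 * 35) mod 37 = 29
Result: shared secret = 29.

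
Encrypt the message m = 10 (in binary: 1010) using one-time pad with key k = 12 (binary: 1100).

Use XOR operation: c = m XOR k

Step 1: Write out the XOR operation bit by bit:
  Message: 1010
  Key:     1100
  XOR:     0110
Step 2: Convert to decimal: 0110 = 6.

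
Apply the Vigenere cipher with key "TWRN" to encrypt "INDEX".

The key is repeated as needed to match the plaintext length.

Step 1: Repeat key to match plaintext length:
  Plaintext: INDEX
  Key:       TWRNT
Step 2: Encrypt each letter:
  I(8) + T(19) = (8+19) mod 26 = 1 = B
  N(13) + W(22) = (13+22) mod 26 = 9 = J
  D(3) + R(17) = (3+17) mod 26 = 20 = U
  E(4) + N(13) = (4+13) mod 26 = 17 = R
  X(23) + T(19) = (23+19) mod 26 = 16 = Q
Ciphertext: BJURQ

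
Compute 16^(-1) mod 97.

Step 1: We need x such that 16 * x = 1 (mod 97).
Step 2: Using the extended Euclidean algorithm or trial:
  16 * 91 = 1456 = 15 * 97 + 1.
Step 3: Since 1456 mod 97 = 1, the inverse is x = 91.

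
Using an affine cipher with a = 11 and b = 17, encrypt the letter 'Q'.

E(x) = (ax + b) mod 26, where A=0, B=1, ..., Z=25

Step 1: Convert 'Q' to number: x = 16.
Step 2: E(16) = (11 * 16 + 17) mod 26 = 193 mod 26 = 11.
Step 3: Convert 11 back to letter: L.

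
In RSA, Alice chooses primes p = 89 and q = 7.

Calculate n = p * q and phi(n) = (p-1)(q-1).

Step 1: n = p * q = 89 * 7 = 623.
Step 2: phi(n) = (p-1)(q-1) = 88 * 6 = 528.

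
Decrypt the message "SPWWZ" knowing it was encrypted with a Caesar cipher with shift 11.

Step 1: Reverse the shift by subtracting 11 from each letter position.
  S (position 18) -> position (18-11) mod 26 = 7 -> H
  P (position 15) -> position (15-11) mod 26 = 4 -> E
  W (position 22) -> position (22-11) mod 26 = 11 -> L
  W (position 22) -> position (22-11) mod 26 = 11 -> L
  Z (position 25) -> position (25-11) mod 26 = 14 -> O
Decrypted message: HELLO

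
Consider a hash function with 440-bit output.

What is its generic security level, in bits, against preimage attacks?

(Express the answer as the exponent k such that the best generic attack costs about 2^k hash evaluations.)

Step 1: The hash has a 440-bit output.
Step 2: Preimage resistance means: given a digest h(x), it should be infeasible to find any input that hashes to it.
With a 440-bit output there are 2^440 possible digests, so a generic brute-force preimage search costs about 2^440 evaluations.
Step 3: Security level = 440 bits.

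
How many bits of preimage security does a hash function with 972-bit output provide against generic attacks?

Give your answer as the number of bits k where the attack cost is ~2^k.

Step 1: The hash has a 972-bit output.
Step 2: Preimage resistance means: given a digest h(x), it should be infeasible to find any input that hashes to it.
With a 972-bit output there are 2^972 possible digests, so a generic brute-force preimage search costs about 2^972 evaluations.
Step 3: Security level = 972 bits.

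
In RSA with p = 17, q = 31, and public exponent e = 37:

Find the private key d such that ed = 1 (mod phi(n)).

Step 1: n = 17 * 31 = 527.
Step 2: phi(n) = 16 * 30 = 480.
Step 3: Find d such that 37 * d = 1 (mod 480).
Step 4: d = 37^(-1) mod 480 = 13.
Verification: 37 * 13 = 481 = 1 * 480 + 1.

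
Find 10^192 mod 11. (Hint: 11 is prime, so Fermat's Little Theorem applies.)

Step 1: Since 11 is prime, by Fermat's Little Theorem: 10^10 = 1 (mod 11).
Step 2: Reduce exponent: 192 mod 10 = 2.
Step 3: So 10^192 = 10^2 (mod 11).
Step 4: 10^2 mod 11 = 1.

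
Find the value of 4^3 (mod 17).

Step 1: Compute 4^3 mod 17 step by step, reducing modulo 17 at each step.
  4^1 mod 17 = 4
  4^2 mod 17 = (4 * 4) mod 17 = 16
  4^3 mod 17 = (16 * 4) mod 17 = 13
Step 2: Result = 13.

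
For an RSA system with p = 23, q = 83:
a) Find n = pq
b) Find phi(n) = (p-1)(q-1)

Step 1: n = p * q = 23 * 83 = 1909.
Step 2: phi(n) = (p-1)(q-1) = 22 * 82 = 1804.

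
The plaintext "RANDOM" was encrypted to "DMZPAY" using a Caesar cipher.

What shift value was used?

Step 1: Compare first letters: R (position 17) -> D (position 3).
Step 2: Shift = (3 - 17) mod 26 = 12.
The shift value is 12.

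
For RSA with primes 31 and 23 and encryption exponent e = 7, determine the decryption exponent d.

Step 1: n = 31 * 23 = 713.
Step 2: phi(n) = 30 * 22 = 660.
Step 3: Find d such that 7 * d = 1 (mod 660).
Step 4: d = 7^(-1) mod 660 = 283.
Verification: 7 * 283 = 1981 = 3 * 660 + 1.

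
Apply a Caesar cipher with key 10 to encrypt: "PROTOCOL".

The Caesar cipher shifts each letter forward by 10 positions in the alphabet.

Step 1: For each letter, shift forward by 10 positions (mod 26).
  P (position 15) -> position (15+10) mod 26 = 25 -> Z
  R (position 17) -> position (17+10) mod 26 = 1 -> B
  O (position 14) -> position (14+10) mod 26 = 24 -> Y
  T (position 19) -> position (19+10) mod 26 = 3 -> D
  O (position 14) -> position (14+10) mod 26 = 24 -> Y
  C (position 2) -> position (2+10) mod 26 = 12 -> M
  O (position 14) -> position (14+10) mod 26 = 24 -> Y
  L (position 11) -> position (11+10) mod 26 = 21 -> V
Result: ZBYDYMYV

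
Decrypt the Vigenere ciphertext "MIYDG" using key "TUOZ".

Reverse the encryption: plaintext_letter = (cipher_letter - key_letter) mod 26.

Step 1: Extend key: TUOZT
Step 2: Decrypt each letter (c - k) mod 26:
  M(12) - T(19) = (12-19) mod 26 = 19 = T
  I(8) - U(20) = (8-20) mod 26 = 14 = O
  Y(24) - O(14) = (24-14) mod 26 = 10 = K
  D(3) - Z(25) = (3-25) mod 26 = 4 = E
  G(6) - T(19) = (6-19) mod 26 = 13 = N
Plaintext: TOKEN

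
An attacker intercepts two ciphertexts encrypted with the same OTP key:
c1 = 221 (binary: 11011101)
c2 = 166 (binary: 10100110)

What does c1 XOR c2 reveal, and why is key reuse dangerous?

Step 1: c1 XOR c2 = (m1 XOR k) XOR (m2 XOR k).
Step 2: By XOR associativity/commutativity: = m1 XOR m2 XOR k XOR k = m1 XOR m2.
Step 3: 11011101 XOR 10100110 = 01111011 = 123.
Step 4: The key cancels out! An attacker learns m1 XOR m2 = 123, revealing the relationship between plaintexts.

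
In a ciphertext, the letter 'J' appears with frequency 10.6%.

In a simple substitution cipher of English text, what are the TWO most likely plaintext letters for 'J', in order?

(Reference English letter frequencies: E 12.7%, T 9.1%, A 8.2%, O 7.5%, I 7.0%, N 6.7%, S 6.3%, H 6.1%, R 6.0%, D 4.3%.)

Step 1: Observed frequency of 'J' is 10.6%.
Step 2: Compute distances to each reference frequency and sort:
  T (9.1%): difference = 1.5% <-- BEST
  E (12.7%): difference = 2.1% <-- RUNNER-UP
  A (8.2%): difference = 2.4%
  O (7.5%): difference = 3.1%
  I (7.0%): difference = 3.6%
Step 3: Most likely is 'T' (9.1%, diff 1.5%); second most likely is 'E' (12.7%, diff 2.1%).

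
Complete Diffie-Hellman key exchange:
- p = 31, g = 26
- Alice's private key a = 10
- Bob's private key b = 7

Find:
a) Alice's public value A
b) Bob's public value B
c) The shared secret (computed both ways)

Step 1: A = g^a mod p = 26^10 mod 31 = 5.
Step 2: B = g^b mod p = 26^7 mod 31 = 26.
Step 3: Alice computes s = B^a mod p = 26^10 mod 31 = 5.
Step 4: Bob computes s = A^b mod p = 5^7 mod 31 = 5.
Both sides agree: shared secret = 5.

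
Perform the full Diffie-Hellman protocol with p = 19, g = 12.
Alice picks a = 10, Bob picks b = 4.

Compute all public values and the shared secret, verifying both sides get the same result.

Step 1: A = g^a mod p = 12^10 mod 19 = 7.
Step 2: B = g^b mod p = 12^4 mod 19 = 7.
Step 3: Alice computes s = B^a mod p = 7^10 mod 19 = 7.
Step 4: Bob computes s = A^b mod p = 7^4 mod 19 = 7.
Both sides agree: shared secret = 7.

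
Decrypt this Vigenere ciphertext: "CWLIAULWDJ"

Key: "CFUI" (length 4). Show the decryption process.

Step 1: Key 'CFUI' has length 4. Extended key: CFUICFUICF
Step 2: Decrypt each position:
  C(2) - C(2) = 0 = A
  W(22) - F(5) = 17 = R
  L(11) - U(20) = 17 = R
  I(8) - I(8) = 0 = A
  A(0) - C(2) = 24 = Y
  U(20) - F(5) = 15 = P
  L(11) - U(20) = 17 = R
  W(22) - I(8) = 14 = O
  D(3) - C(2) = 1 = B
  J(9) - F(5) = 4 = E
Plaintext: ARRAYPROBE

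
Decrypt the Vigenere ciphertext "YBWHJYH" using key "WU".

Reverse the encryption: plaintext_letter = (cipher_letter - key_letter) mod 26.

Step 1: Extend key: WUWUWUW
Step 2: Decrypt each letter (c - k) mod 26:
  Y(24) - W(22) = (24-22) mod 26 = 2 = C
  B(1) - U(20) = (1-20) mod 26 = 7 = H
  W(22) - W(22) = (22-22) mod 26 = 0 = A
  H(7) - U(20) = (7-20) mod 26 = 13 = N
  J(9) - W(22) = (9-22) mod 26 = 13 = N
  Y(24) - U(20) = (24-20) mod 26 = 4 = E
  H(7) - W(22) = (7-22) mod 26 = 11 = L
Plaintext: CHANNEL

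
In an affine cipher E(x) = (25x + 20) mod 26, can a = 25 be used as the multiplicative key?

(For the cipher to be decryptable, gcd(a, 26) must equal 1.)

Step 1: Compute gcd(25, 26).
Step 2: gcd(25, 26) = 1.
Since gcd = 1, 25 is coprime with 26, so it is a valid key.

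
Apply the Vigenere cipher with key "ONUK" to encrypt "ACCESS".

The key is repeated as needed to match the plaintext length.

Step 1: Repeat key to match plaintext length:
  Plaintext: ACCESS
  Key:       ONUKON
Step 2: Encrypt each letter:
  A(0) + O(14) = (0+14) mod 26 = 14 = O
  C(2) + N(13) = (2+13) mod 26 = 15 = P
  C(2) + U(20) = (2+20) mod 26 = 22 = W
  E(4) + K(10) = (4+10) mod 26 = 14 = O
  S(18) + O(14) = (18+14) mod 26 = 6 = G
  S(18) + N(13) = (18+13) mod 26 = 5 = F
Ciphertext: OPWOGF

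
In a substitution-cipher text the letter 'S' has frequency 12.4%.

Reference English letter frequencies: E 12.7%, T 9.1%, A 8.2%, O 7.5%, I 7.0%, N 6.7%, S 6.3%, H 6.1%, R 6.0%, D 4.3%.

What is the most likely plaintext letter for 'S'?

Step 1: The observed frequency is 12.4%.
Step 2: Compare with English frequencies:
  E: 12.7% (difference: 0.3%) <-- closest
  T: 9.1% (difference: 3.3%)
  A: 8.2% (difference: 4.2%)
  O: 7.5% (difference: 4.9%)
  I: 7.0% (difference: 5.4%)
  N: 6.7% (difference: 5.7%)
  S: 6.3% (difference: 6.1%)
  H: 6.1% (difference: 6.3%)
  R: 6.0% (difference: 6.4%)
  D: 4.3% (difference: 8.1%)
Step 3: 'S' most likely represents 'E' (frequency 12.7%).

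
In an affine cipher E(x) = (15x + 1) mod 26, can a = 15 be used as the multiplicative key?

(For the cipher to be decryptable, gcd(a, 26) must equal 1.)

Step 1: Compute gcd(15, 26).
Step 2: gcd(15, 26) = 1.
Since gcd = 1, 15 is coprime with 26, so it is a valid key.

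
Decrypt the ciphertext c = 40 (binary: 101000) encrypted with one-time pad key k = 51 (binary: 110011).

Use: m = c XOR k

Step 1: XOR ciphertext with key:
  Ciphertext: 101000
  Key:        110011
  XOR:        011011
Step 2: Plaintext = 011011 = 27 in decimal.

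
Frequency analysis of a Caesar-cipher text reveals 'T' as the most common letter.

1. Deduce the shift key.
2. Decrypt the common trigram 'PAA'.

Step 1: In English, 'E' is the most frequent letter (12.7%).
Step 2: The most frequent ciphertext letter is 'T' (position 19).
Step 3: Shift = (19 - 4) mod 26 = 15.
Step 4: Decrypt 'PAA' by shifting back 15:
  P -> A
  A -> L
  A -> L
Step 5: 'PAA' decrypts to 'ALL'.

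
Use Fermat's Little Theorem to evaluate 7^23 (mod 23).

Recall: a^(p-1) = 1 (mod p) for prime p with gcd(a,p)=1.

Step 1: Since 23 is prime, by Fermat's Little Theorem: 7^22 = 1 (mod 23).
Step 2: Reduce exponent: 23 mod 22 = 1.
Step 3: So 7^23 = 7^1 (mod 23).
Step 4: 7^1 mod 23 = 7.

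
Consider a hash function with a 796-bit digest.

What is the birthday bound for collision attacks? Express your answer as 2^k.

Step 1: The birthday paradox gives collision probability ~50% after sqrt(2^n) = 2^(n/2) hashes.
Step 2: For 796-bit output: 2^(796/2) = 2^398.
Step 3: Approximately 2^398 hash computations needed.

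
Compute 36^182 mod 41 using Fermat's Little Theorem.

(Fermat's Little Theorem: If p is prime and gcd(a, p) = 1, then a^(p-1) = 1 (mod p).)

Step 1: Since 41 is prime, by Fermat's Little Theorem: 36^40 = 1 (mod 41).
Step 2: Reduce exponent: 182 mod 40 = 22.
Step 3: So 36^182 = 36^22 (mod 41).
Step 4: 36^22 mod 41 = 25.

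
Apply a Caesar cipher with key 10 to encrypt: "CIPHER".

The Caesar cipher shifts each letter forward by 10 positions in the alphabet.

Step 1: For each letter, shift forward by 10 positions (mod 26).
  C (position 2) -> position (2+10) mod 26 = 12 -> M
  I (position 8) -> position (8+10) mod 26 = 18 -> S
  P (position 15) -> position (15+10) mod 26 = 25 -> Z
  H (position 7) -> position (7+10) mod 26 = 17 -> R
  E (position 4) -> position (4+10) mod 26 = 14 -> O
  R (position 17) -> position (17+10) mod 26 = 1 -> B
Result: MSZROB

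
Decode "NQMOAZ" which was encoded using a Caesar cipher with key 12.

Step 1: Reverse the shift by subtracting 12 from each letter position.
  N (position 13) -> position (13-12) mod 26 = 1 -> B
  Q (position 16) -> position (16-12) mod 26 = 4 -> E
  M (position 12) -> position (12-12) mod 26 = 0 -> A
  O (position 14) -> position (14-12) mod 26 = 2 -> C
  A (position 0) -> position (0-12) mod 26 = 14 -> O
  Z (position 25) -> position (25-12) mod 26 = 13 -> N
Decrypted message: BEACON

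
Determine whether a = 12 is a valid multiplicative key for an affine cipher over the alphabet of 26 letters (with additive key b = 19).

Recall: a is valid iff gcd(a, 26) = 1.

Step 1: Compute gcd(12, 26).
Step 2: gcd(12, 26) = 2.
Since gcd = 2 != 1, 12 shares a common factor with 26, so it cannot be used.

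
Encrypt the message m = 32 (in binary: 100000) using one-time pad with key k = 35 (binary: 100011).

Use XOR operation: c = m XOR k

Step 1: Write out the XOR operation bit by bit:
  Message: 100000
  Key:     100011
  XOR:     000011
Step 2: Convert to decimal: 000011 = 3.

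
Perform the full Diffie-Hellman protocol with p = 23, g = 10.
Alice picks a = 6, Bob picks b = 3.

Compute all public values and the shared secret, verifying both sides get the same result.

Step 1: A = g^a mod p = 10^6 mod 23 = 6.
Step 2: B = g^b mod p = 10^3 mod 23 = 11.
Step 3: Alice computes s = B^a mod p = 11^6 mod 23 = 9.
Step 4: Bob computes s = A^b mod p = 6^3 mod 23 = 9.
Both sides agree: shared secret = 9.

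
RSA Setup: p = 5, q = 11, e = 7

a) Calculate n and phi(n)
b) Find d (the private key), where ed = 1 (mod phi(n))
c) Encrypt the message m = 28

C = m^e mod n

Step 1: n = 5 * 11 = 55.
Step 2: phi(n) = (5-1)(11-1) = 4 * 10 = 40.
Step 3: Find d = 7^(-1) mod 40 = 23.
  Verify: 7 * 23 = 161 = 1 (mod 40).
Step 4: C = 28^7 mod 55 = 52.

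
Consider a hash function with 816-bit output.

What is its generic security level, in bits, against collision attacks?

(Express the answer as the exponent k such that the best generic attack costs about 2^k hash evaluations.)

Step 1: The hash has a 816-bit output.
Step 2: Collision resistance means it should be infeasible to find any x != y with h(x) = h(y).
By the birthday bound, a generic collision search succeeds after about sqrt(2^816) = 2^(816/2) = 2^408 evaluations.
Step 3: Security level = 408 bits.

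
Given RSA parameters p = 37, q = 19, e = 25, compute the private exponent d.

Step 1: n = 37 * 19 = 703.
Step 2: phi(n) = 36 * 18 = 648.
Step 3: Find d such that 25 * d = 1 (mod 648).
Step 4: d = 25^(-1) mod 648 = 337.
Verification: 25 * 337 = 8425 = 13 * 648 + 1.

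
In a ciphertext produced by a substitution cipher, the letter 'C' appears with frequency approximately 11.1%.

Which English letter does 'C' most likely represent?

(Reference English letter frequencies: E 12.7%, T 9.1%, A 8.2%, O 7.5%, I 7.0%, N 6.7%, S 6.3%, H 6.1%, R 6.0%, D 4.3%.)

Step 1: The observed frequency is 11.1%.
Step 2: Compare with English frequencies:
  E: 12.7% (difference: 1.6%) <-- closest
  T: 9.1% (difference: 2.0%)
  A: 8.2% (difference: 2.9%)
  O: 7.5% (difference: 3.6%)
  I: 7.0% (difference: 4.1%)
  N: 6.7% (difference: 4.4%)
  S: 6.3% (difference: 4.8%)
  H: 6.1% (difference: 5.0%)
  R: 6.0% (difference: 5.1%)
  D: 4.3% (difference: 6.8%)
Step 3: 'C' most likely represents 'E' (frequency 12.7%).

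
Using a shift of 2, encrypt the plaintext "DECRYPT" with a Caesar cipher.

Step 1: For each letter, shift forward by 2 positions (mod 26).
  D (position 3) -> position (3+2) mod 26 = 5 -> F
  E (position 4) -> position (4+2) mod 26 = 6 -> G
  C (position 2) -> position (2+2) mod 26 = 4 -> E
  R (position 17) -> position (17+2) mod 26 = 19 -> T
  Y (position 24) -> position (24+2) mod 26 = 0 -> A
  P (position 15) -> position (15+2) mod 26 = 17 -> R
  T (position 19) -> position (19+2) mod 26 = 21 -> V
Result: FGETARV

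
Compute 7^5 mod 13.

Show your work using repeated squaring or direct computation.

Step 1: Compute 7^5 mod 13 step by step, reducing modulo 13 at each step.
  7^1 mod 13 = 7
  7^2 mod 13 = (7 * 7) mod 13 = 10
  7^3 mod 13 = (10 * 7) mod 13 = 5
  7^4 mod 13 = (5 * 7) mod 13 = 9
  7^5 mod 13 = (9 * 7) mod 13 = 11
Step 2: Result = 11.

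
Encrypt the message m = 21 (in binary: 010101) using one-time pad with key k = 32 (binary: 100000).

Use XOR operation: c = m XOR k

Step 1: Write out the XOR operation bit by bit:
  Message: 010101
  Key:     100000
  XOR:     110101
Step 2: Convert to decimal: 110101 = 53.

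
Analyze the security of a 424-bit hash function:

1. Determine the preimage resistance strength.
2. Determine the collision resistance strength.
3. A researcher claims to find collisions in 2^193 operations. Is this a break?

Step 1: Preimage resistance requires brute-force of 2^424 operations.
Step 2: Collision resistance (birthday bound) = 2^(424/2) = 2^212.
Step 3: The claimed attack costs 2^193 operations.
Step 4: Since 2^193 < 2^212, the claimed attack beats the generic birthday bound, so collision resistance is broken.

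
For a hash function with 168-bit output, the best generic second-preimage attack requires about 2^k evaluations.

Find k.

Step 1: The hash has a 168-bit output.
Step 2: Second-preimage resistance means: given a specific input x, it should be infeasible to find a different y with h(y) = h(x).
With a 168-bit output, a generic search for a second preimage costs about 2^168 evaluations (each trial matches the fixed target with probability 2^-168).
Step 3: Security level = 168 bits.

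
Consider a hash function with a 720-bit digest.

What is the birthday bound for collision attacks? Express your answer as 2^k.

Step 1: The birthday paradox gives collision probability ~50% after sqrt(2^n) = 2^(n/2) hashes.
Step 2: For 720-bit output: 2^(720/2) = 2^360.
Step 3: Approximately 2^360 hash computations needed.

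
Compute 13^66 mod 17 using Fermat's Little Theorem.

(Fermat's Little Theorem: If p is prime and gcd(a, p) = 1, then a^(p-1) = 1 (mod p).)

Step 1: Since 17 is prime, by Fermat's Little Theorem: 13^16 = 1 (mod 17).
Step 2: Reduce exponent: 66 mod 16 = 2.
Step 3: So 13^66 = 13^2 (mod 17).
Step 4: 13^2 mod 17 = 16.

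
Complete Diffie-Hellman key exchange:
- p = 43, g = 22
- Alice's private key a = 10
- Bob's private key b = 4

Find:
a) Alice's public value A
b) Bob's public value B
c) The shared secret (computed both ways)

Step 1: A = g^a mod p = 22^10 mod 43 = 16.
Step 2: B = g^b mod p = 22^4 mod 43 = 35.
Step 3: Alice computes s = B^a mod p = 35^10 mod 43 = 4.
Step 4: Bob computes s = A^b mod p = 16^4 mod 43 = 4.
Both sides agree: shared secret = 4.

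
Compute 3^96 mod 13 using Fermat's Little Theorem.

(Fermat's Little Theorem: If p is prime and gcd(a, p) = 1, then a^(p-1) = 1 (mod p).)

Step 1: Since 13 is prime, by Fermat's Little Theorem: 3^12 = 1 (mod 13).
Step 2: Reduce exponent: 96 mod 12 = 0.
Step 3: So 3^96 = 3^0 (mod 13).
Step 4: 3^0 mod 13 = 1.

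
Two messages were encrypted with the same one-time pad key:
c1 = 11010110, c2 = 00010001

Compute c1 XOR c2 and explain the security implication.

Step 1: c1 XOR c2 = (m1 XOR k) XOR (m2 XOR k).
Step 2: By XOR associativity/commutativity: = m1 XOR m2 XOR k XOR k = m1 XOR m2.
Step 3: 11010110 XOR 00010001 = 11000111 = 199.
Step 4: The key cancels out! An attacker learns m1 XOR m2 = 199, revealing the relationship between plaintexts.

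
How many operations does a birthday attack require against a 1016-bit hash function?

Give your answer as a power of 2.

Step 1: The birthday paradox gives collision probability ~50% after sqrt(2^n) = 2^(n/2) hashes.
Step 2: For 1016-bit output: 2^(1016/2) = 2^508.
Step 3: Approximately 2^508 hash computations needed.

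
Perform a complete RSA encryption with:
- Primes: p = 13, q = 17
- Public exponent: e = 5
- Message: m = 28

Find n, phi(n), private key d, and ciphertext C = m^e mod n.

Step 1: n = 13 * 17 = 221.
Step 2: phi(n) = (13-1)(17-1) = 12 * 16 = 192.
Step 3: Find d = 5^(-1) mod 192 = 77.
  Verify: 5 * 77 = 385 = 1 (mod 192).
Step 4: C = 28^5 mod 221 = 214.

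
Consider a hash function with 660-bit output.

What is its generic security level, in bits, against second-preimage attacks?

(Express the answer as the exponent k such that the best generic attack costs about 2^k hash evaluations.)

Step 1: The hash has a 660-bit output.
Step 2: Second-preimage resistance means: given a specific input x, it should be infeasible to find a different y with h(y) = h(x).
With a 660-bit output, a generic search for a second preimage costs about 2^660 evaluations (each trial matches the fixed target with probability 2^-660).
Step 3: Security level = 660 bits.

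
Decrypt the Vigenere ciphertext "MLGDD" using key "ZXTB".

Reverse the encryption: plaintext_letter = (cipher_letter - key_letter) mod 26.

Step 1: Extend key: ZXTBZ
Step 2: Decrypt each letter (c - k) mod 26:
  M(12) - Z(25) = (12-25) mod 26 = 13 = N
  L(11) - X(23) = (11-23) mod 26 = 14 = O
  G(6) - T(19) = (6-19) mod 26 = 13 = N
  D(3) - B(1) = (3-1) mod 26 = 2 = C
  D(3) - Z(25) = (3-25) mod 26 = 4 = E
Plaintext: NONCE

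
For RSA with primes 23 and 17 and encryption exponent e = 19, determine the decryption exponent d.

Step 1: n = 23 * 17 = 391.
Step 2: phi(n) = 22 * 16 = 352.
Step 3: Find d such that 19 * d = 1 (mod 352).
Step 4: d = 19^(-1) mod 352 = 315.
Verification: 19 * 315 = 5985 = 17 * 352 + 1.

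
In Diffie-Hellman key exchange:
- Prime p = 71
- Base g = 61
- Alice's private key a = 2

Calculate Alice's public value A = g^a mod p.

Step 1: A = g^a mod p = 61^2 mod 71.
  61^1 mod 71 = 61
  61^2 mod 71 = (61 * 61) mod 71 = 29
Result: A = 29.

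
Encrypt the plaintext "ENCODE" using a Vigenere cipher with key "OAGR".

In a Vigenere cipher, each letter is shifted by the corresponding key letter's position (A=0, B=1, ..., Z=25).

Step 1: Repeat key to match plaintext length:
  Plaintext: ENCODE
  Key:       OAGROA
Step 2: Encrypt each letter:
  E(4) + O(14) = (4+14) mod 26 = 18 = S
  N(13) + A(0) = (13+0) mod 26 = 13 = N
  C(2) + G(6) = (2+6) mod 26 = 8 = I
  O(14) + R(17) = (14+17) mod 26 = 5 = F
  D(3) + O(14) = (3+14) mod 26 = 17 = R
  E(4) + A(0) = (4+0) mod 26 = 4 = E
Ciphertext: SNIFRE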